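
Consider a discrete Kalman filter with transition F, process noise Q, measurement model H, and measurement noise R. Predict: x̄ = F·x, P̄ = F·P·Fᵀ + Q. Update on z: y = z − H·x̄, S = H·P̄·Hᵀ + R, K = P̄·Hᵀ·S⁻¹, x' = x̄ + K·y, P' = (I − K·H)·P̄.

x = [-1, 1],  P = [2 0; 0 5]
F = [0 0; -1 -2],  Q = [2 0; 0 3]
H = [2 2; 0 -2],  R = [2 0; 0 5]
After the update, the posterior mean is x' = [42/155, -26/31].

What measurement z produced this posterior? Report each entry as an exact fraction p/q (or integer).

z = [-1, 2]

x̄ = F·x = [0, -1]
P̄ = F·P·Fᵀ + Q = [2 0; 0 25]
S = H·P̄·Hᵀ + R = [110 -100; -100 105]
K = P̄·Hᵀ·S⁻¹ = [42/155 8/31; 5/31 -10/31]
x' − x̄ = [42/155, 5/31] = K·y
y = (KᵀK)⁻¹·Kᵀ·(x' − x̄) = [1, 0]
z = y + H·x̄ = [1, 0] + [-2, 2] = [-1, 2]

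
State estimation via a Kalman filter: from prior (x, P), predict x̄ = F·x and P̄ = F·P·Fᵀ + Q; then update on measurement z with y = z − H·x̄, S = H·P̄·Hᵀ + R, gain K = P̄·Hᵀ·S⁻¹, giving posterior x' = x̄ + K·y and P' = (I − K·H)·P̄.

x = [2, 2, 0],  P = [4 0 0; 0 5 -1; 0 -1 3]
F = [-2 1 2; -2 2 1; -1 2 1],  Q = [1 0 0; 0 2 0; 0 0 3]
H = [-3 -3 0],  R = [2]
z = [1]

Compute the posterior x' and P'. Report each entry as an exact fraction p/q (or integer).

x̄ = F·x = [-2, 0, 2]
P̄ = F·P·Fᵀ + Q = [30 27 19; 27 37 27; 19 27 26]
y = z − H·x̄ = [-5]
S = H·P̄·Hᵀ + R = [1091]
K = P̄·Hᵀ·S⁻¹ = [-171/1091; -192/1091; -138/1091]
x' = x̄ + K·y = [-1327/1091, 960/1091, 2872/1091]
P' = (I − K·H)·P̄ = [3489/1091 -3375/1091 -2869/1091; -3375/1091 3503/1091 2961/1091; -2869/1091 2961/1091 9322/1091]

x' = [-1327/1091, 960/1091, 2872/1091]
P' = [3489/1091 -3375/1091 -2869/1091; -3375/1091 3503/1091 2961/1091; -2869/1091 2961/1091 9322/1091]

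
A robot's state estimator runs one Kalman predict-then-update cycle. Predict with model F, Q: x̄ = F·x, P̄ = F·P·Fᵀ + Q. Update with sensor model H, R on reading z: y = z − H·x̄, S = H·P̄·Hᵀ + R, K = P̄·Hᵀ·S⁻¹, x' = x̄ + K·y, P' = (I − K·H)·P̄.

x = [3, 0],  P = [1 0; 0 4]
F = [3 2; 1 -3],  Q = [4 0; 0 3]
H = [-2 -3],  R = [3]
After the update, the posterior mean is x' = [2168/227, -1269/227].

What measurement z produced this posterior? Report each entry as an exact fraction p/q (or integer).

z = [-2]

x̄ = F·x = [9, 3]
P̄ = F·P·Fᵀ + Q = [29 -21; -21 40]
S = H·P̄·Hᵀ + R = [227]
K = P̄·Hᵀ·S⁻¹ = [5/227; -78/227]
x' − x̄ = [125/227, -1950/227] = K·y
y = (KᵀK)⁻¹·Kᵀ·(x' − x̄) = [25]
z = y + H·x̄ = [25] + [-27] = [-2]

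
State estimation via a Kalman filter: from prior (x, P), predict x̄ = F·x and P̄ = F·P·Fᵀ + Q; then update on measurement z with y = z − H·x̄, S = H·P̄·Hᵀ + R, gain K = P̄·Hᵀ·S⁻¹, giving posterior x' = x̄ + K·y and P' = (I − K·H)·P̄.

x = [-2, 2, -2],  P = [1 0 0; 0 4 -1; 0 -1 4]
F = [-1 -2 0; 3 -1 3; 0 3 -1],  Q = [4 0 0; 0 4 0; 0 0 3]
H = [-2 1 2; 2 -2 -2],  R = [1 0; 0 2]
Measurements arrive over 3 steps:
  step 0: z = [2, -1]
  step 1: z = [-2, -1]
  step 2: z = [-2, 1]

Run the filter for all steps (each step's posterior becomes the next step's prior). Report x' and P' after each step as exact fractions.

step 0: x̄ = F·x = [-2, -14, 8]
step 0: P̄ = F·P·Fᵀ + Q = [21 11 -26; 11 59 -34; -26 -34 49]
step 0: y = z − H·x̄ = [-4, -9]
step 0: S = H·P̄·Hᵀ + R = [368 -336; -336 366]
step 0: K = P̄·Hᵀ·S⁻¹ = [-1031/3632 -29/454; -3459/3632 -1295/1362; 621/908 275/681]
step 0: x' = x̄ + K·y = [-263/908, -1483/908, 370/227]
step 0: P' = (I − K·H)·P̄ = [7403/3632 1495/3632 1535/908; 1495/3632 31097/10896 -4063/2724; 1535/908 -4063/2724 1892/681]
step 1: x̄ = F·x = [3229/908, 2567/454, -5929/908]
step 1: P̄ = F·P·Fᵀ + Q = [208121/10896 7697/5448 -214121/10896; 7697/5448 237293/2724 -180761/5448; -214121/10896 -180761/5448 440345/10896]
step 1: y = z − H·x̄ = [5683/454, -2239/227]
step 1: S = H·P̄·Hᵀ + R = [939809/2724 -82160/227; -82160/227 106458/227]
step 1: K = P̄·Hᵀ·S⁻¹ = [-7859765/27969162 -186016/3227211; -13443025/13984581 -3116998/3227211; 19354925/27969162 1353523/3227211]
step 1: x' = x̄ + K·y = [50936065/83907486, 132066182/41953743, -168170929/83907486]
step 1: P' = (I − K·H)·P̄ = [169688377/83907486 33252127/83907486 70636333/41953743; 33252127/83907486 121371023/41953743 -128447971/83907486; 70636333/41953743 -128447971/83907486 234529039/83907486]
step 2: x̄ = F·x = [-193066931/27969162, -307918478/41953743, 960568021/83907486]
step 2: P̄ = F·P·Fᵀ + Q = [178810557/9323054 26171359/13984581 -557277311/27969162; 26171359/13984581 3665205893/41953743 -1420420910/41953743; -557277311/27969162 -1420420910/41953743 3441617737/83907486]
step 2: y = z − H·x̄ = [-1315757822/41953743, 321961867/13984581]
step 2: S = H·P̄·Hᵀ + R = [14500572920/41953743 -5041985032/13984581; -5041985032/13984581 2171378266/4661527]
step 2: K = P̄·Hᵀ·S⁻¹ = [-182722406439/650496695624 -9359582361/162624173906; -625599538331/650496695624 -157108286289/162624173906; 56305013680/81312086953 34124594295/81312086953]
step 2: x' = x̄ + K·y = [189174911243/325248347812, 188815184389/325248347812, -98699783419/162624173906]
step 2: P' = (I − K·H)·P̄ = [1315554933791/650496695624 257599065327/650496695624 273848549477/162624173906; 257599065327/650496695624 1882465828643/650496695624 -124554202270/81312086953; 273848549477/162624173906 -124554202270/81312086953 454707765427/162624173906]

step 0: x' = [-263/908, -1483/908, 370/227], P' = [7403/3632 1495/3632 1535/908; 1495/3632 31097/10896 -4063/2724; 1535/908 -4063/2724 1892/681]
step 1: x' = [50936065/83907486, 132066182/41953743, -168170929/83907486], P' = [169688377/83907486 33252127/83907486 70636333/41953743; 33252127/83907486 121371023/41953743 -128447971/83907486; 70636333/41953743 -128447971/83907486 234529039/83907486]
step 2: x' = [189174911243/325248347812, 188815184389/325248347812, -98699783419/162624173906], P' = [1315554933791/650496695624 257599065327/650496695624 273848549477/162624173906; 257599065327/650496695624 1882465828643/650496695624 -124554202270/81312086953; 273848549477/162624173906 -124554202270/81312086953 454707765427/162624173906]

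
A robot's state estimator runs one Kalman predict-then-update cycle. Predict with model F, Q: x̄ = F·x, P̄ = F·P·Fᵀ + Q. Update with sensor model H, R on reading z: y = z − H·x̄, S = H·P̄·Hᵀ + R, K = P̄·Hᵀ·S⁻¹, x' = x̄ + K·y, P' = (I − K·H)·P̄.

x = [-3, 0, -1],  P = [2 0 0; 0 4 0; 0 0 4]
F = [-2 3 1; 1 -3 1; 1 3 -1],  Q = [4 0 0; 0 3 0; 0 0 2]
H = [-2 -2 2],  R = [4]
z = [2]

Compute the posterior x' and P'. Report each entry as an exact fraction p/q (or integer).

x̄ = F·x = [5, -4, -2]
P̄ = F·P·Fᵀ + Q = [52 -36 28; -36 45 -38; 28 -38 44]
y = z − H·x̄ = [8]
S = H·P̄·Hᵀ + R = [360]
K = P̄·Hᵀ·S⁻¹ = [1/15; -47/180; 3/10]
x' = x̄ + K·y = [83/15, -274/45, 2/5]
P' = (I − K·H)·P̄ = [252/5 -446/15 104/5; -446/15 1841/90 -49/5; 104/5 -49/5 58/5]

x' = [83/15, -274/45, 2/5]
P' = [252/5 -446/15 104/5; -446/15 1841/90 -49/5; 104/5 -49/5 58/5]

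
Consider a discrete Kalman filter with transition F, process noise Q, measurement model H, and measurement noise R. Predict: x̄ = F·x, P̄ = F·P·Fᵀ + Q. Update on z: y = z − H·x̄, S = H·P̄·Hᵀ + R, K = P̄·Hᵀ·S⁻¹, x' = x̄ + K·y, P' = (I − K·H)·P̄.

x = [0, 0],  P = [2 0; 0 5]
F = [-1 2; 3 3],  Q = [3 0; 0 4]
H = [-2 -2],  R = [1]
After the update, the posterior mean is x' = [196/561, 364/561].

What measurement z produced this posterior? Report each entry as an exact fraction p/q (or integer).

x̄ = F·x = [0, 0]
P̄ = F·P·Fᵀ + Q = [25 24; 24 67]
S = H·P̄·Hᵀ + R = [561]
K = P̄·Hᵀ·S⁻¹ = [-98/561; -182/561]
x' − x̄ = [196/561, 364/561] = K·y
y = (KᵀK)⁻¹·Kᵀ·(x' − x̄) = [-2]
z = y + H·x̄ = [-2] + [0] = [-2]

z = [-2]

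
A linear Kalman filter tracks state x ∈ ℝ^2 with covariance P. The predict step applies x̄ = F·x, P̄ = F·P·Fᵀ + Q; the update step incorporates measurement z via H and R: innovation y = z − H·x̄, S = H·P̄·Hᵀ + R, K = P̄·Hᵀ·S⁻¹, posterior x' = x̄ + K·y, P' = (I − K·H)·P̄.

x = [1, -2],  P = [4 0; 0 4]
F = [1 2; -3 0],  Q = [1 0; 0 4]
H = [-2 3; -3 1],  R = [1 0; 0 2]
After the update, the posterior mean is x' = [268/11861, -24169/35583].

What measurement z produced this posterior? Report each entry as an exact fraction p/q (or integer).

x̄ = F·x = [-3, -3]
P̄ = F·P·Fᵀ + Q = [21 -12; -12 40]
S = H·P̄·Hᵀ + R = [589 378; 378 303]
K = P̄·Hᵀ·S⁻¹ = [1572/11861 -4897/11861; 4968/11861 -9668/35583]
x' − x̄ = [35851/11861, 82580/35583] = K·y
y = (KᵀK)⁻¹·Kᵀ·(x' − x̄) = [1, -7]
z = y + H·x̄ = [1, -7] + [-3, 6] = [-2, -1]

z = [-2, -1]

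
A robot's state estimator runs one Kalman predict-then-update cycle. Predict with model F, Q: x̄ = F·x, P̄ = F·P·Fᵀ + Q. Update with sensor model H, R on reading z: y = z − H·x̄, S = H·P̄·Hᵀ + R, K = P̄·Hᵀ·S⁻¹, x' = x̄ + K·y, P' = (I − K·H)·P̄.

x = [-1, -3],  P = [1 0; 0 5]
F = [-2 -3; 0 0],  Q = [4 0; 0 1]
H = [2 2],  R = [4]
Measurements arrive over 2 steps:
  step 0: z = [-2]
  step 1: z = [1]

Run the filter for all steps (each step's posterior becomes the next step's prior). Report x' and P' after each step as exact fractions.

step 0: x̄ = F·x = [11, 0]
step 0: P̄ = F·P·Fᵀ + Q = [53 0; 0 1]
step 0: y = z − H·x̄ = [-24]
step 0: S = H·P̄·Hᵀ + R = [220]
step 0: K = P̄·Hᵀ·S⁻¹ = [53/110; 1/110]
step 0: x' = x̄ + K·y = [-31/55, -12/55]
step 0: P' = (I − K·H)·P̄ = [106/55 -53/55; -53/55 54/55]
step 1: x̄ = F·x = [98/55, 0]
step 1: P̄ = F·P·Fᵀ + Q = [494/55 0; 0 1]
step 1: y = z − H·x̄ = [-141/55]
step 1: S = H·P̄·Hᵀ + R = [2416/55]
step 1: K = P̄·Hᵀ·S⁻¹ = [247/604; 55/1208]
step 1: x' = x̄ + K·y = [443/604, -141/1208]
step 1: P' = (I − K·H)·P̄ = [247/151 -247/302; -247/302 549/604]

step 0: x' = [-31/55, -12/55], P' = [106/55 -53/55; -53/55 54/55]
step 1: x' = [443/604, -141/1208], P' = [247/151 -247/302; -247/302 549/604]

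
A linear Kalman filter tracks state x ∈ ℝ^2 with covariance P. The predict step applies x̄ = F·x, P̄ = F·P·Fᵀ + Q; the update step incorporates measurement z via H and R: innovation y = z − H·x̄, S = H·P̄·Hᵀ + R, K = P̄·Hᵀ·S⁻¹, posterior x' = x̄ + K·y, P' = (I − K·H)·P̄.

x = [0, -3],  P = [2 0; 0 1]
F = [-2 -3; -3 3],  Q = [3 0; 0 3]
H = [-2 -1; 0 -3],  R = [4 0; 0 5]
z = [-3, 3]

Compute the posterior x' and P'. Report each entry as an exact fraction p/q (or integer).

x̄ = F·x = [9, -9]
P̄ = F·P·Fᵀ + Q = [20 3; 3 30]
y = z − H·x̄ = [6, -24]
S = H·P̄·Hᵀ + R = [126 108; 108 275]
K = P̄·Hᵀ·S⁻¹ = [-10853/22986 195/1277; -10/1277 -414/1277]
x' = x̄ + K·y = [9586/3831, -1617/1277]
P' = (I − K·H)·P̄ = [24631/22986 -325/1277; -325/1277 690/1277]

x' = [9586/3831, -1617/1277]
P' = [24631/22986 -325/1277; -325/1277 690/1277]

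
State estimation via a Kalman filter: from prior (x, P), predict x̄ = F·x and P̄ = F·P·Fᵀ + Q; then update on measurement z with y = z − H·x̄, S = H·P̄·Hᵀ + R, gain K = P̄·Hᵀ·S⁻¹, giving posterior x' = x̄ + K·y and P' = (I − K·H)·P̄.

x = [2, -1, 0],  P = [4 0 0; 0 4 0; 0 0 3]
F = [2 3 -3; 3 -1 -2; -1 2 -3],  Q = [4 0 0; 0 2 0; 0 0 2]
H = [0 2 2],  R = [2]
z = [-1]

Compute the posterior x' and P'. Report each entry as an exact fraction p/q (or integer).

x̄ = F·x = [1, 7, -4]
P̄ = F·P·Fᵀ + Q = [83 30 43; 30 54 -2; 43 -2 49]
y = z − H·x̄ = [-7]
S = H·P̄·Hᵀ + R = [398]
K = P̄·Hᵀ·S⁻¹ = [73/199; 52/199; 47/199]
x' = x̄ + K·y = [-312/199, 1029/199, -1125/199]
P' = (I − K·H)·P̄ = [5859/199 -1622/199 1695/199; -1622/199 5338/199 -5286/199; 1695/199 -5286/199 5333/199]

x' = [-312/199, 1029/199, -1125/199]
P' = [5859/199 -1622/199 1695/199; -1622/199 5338/199 -5286/199; 1695/199 -5286/199 5333/199]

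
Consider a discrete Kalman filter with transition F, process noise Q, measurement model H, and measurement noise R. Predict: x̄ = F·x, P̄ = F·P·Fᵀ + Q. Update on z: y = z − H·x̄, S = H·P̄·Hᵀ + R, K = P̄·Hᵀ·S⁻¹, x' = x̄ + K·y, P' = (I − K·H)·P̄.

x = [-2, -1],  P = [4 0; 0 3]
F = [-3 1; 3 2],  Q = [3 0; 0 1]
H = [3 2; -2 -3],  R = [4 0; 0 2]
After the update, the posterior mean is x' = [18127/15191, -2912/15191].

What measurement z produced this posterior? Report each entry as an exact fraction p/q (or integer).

x̄ = F·x = [5, -8]
P̄ = F·P·Fᵀ + Q = [42 -30; -30 49]
S = H·P̄·Hᵀ + R = [218 -156; -156 251]
K = P̄·Hᵀ·S⁻¹ = [8751/15191 5802/15191; -5782/15191 -8859/15191]
x' − x̄ = [-57828/15191, 118616/15191] = K·y
y = (KᵀK)⁻¹·Kᵀ·(x' − x̄) = [4, -16]
z = y + H·x̄ = [4, -16] + [-1, 14] = [3, -2]

z = [3, -2]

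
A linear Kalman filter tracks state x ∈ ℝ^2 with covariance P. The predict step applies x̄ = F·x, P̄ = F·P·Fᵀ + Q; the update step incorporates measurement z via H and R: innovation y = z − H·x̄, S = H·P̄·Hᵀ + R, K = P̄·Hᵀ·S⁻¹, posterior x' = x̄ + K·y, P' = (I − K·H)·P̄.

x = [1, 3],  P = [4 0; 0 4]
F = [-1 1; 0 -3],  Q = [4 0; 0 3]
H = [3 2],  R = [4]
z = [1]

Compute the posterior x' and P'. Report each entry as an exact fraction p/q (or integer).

x' = [101/31, -285/62]
P' = [336/31 -498/31; -498/31 768/31]

x̄ = F·x = [2, -9]
P̄ = F·P·Fᵀ + Q = [12 -12; -12 39]
y = z − H·x̄ = [13]
S = H·P̄·Hᵀ + R = [124]
K = P̄·Hᵀ·S⁻¹ = [3/31; 21/62]
x' = x̄ + K·y = [101/31, -285/62]
P' = (I − K·H)·P̄ = [336/31 -498/31; -498/31 768/31]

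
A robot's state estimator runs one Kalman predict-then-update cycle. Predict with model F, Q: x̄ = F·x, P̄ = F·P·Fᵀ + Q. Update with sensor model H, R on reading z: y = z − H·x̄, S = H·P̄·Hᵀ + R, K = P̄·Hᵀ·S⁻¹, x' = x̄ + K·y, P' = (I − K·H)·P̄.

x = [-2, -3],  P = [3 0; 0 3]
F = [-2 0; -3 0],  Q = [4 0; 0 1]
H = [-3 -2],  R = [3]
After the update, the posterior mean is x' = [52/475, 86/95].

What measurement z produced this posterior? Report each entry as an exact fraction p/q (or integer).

x̄ = F·x = [4, 6]
P̄ = F·P·Fᵀ + Q = [16 18; 18 28]
S = H·P̄·Hᵀ + R = [475]
K = P̄·Hᵀ·S⁻¹ = [-84/475; -22/95]
x' − x̄ = [-1848/475, -484/95] = K·y
y = (KᵀK)⁻¹·Kᵀ·(x' − x̄) = [22]
z = y + H·x̄ = [22] + [-24] = [-2]

z = [-2]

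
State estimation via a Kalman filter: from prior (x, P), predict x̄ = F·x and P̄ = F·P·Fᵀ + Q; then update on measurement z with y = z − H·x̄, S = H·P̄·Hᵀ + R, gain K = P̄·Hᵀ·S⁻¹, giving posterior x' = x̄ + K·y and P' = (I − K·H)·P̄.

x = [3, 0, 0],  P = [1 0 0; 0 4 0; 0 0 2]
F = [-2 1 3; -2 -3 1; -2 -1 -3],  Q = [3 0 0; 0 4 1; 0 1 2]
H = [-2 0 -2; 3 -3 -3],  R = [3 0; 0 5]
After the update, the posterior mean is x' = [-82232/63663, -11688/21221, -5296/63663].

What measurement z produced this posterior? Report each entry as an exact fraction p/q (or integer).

x̄ = F·x = [-6, -6, -6]
P̄ = F·P·Fᵀ + Q = [29 -2 -18; -2 46 11; -18 11 28]
S = H·P̄·Hᵀ + R = [87 48; 48 1490]
K = P̄·Hᵀ·S⁻¹ = [-19918/63663 4615/42442; -3054/21221 -4845/42442; -10796/63663 -4639/42442]
x' − x̄ = [299746/63663, 115638/21221, 376682/63663] = K·y
y = (KᵀK)⁻¹·Kᵀ·(x' − x̄) = [-22, -20]
z = y + H·x̄ = [-22, -20] + [24, 18] = [2, -2]

z = [2, -2]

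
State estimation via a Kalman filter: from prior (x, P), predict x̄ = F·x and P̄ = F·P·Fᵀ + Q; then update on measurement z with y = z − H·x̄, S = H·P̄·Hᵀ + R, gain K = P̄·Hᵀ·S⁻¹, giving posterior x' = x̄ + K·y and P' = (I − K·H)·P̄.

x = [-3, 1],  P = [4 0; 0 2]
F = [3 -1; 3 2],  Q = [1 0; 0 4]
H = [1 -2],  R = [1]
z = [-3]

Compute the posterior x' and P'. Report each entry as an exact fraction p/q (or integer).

x̄ = F·x = [-10, -7]
P̄ = F·P·Fᵀ + Q = [39 32; 32 48]
y = z − H·x̄ = [-7]
S = H·P̄·Hᵀ + R = [104]
K = P̄·Hᵀ·S⁻¹ = [-25/104; -8/13]
x' = x̄ + K·y = [-865/104, -35/13]
P' = (I − K·H)·P̄ = [3431/104 216/13; 216/13 112/13]

x' = [-865/104, -35/13]
P' = [3431/104 216/13; 216/13 112/13]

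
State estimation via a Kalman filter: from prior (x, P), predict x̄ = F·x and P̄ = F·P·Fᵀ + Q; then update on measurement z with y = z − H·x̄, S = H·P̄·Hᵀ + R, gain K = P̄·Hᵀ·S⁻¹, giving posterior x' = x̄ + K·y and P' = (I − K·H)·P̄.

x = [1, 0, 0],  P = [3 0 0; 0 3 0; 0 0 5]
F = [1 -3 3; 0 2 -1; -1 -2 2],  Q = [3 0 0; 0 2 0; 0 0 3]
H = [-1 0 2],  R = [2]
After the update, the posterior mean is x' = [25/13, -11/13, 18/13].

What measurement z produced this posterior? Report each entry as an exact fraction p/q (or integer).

x̄ = F·x = [1, 0, -1]
P̄ = F·P·Fᵀ + Q = [78 -33 45; -33 19 -22; 45 -22 38]
S = H·P̄·Hᵀ + R = [52]
K = P̄·Hᵀ·S⁻¹ = [3/13; -11/52; 31/52]
x' − x̄ = [12/13, -11/13, 31/13] = K·y
y = (KᵀK)⁻¹·Kᵀ·(x' − x̄) = [4]
z = y + H·x̄ = [4] + [-3] = [1]

z = [1]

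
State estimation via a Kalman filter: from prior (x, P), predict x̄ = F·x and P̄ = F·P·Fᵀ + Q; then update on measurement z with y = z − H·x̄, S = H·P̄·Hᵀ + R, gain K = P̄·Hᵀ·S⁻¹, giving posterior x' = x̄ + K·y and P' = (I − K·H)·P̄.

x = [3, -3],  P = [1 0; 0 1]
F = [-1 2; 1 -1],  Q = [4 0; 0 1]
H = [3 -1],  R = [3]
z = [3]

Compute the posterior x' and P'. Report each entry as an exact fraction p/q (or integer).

x' = [9/7, 66/35]
P' = [3/7 3/7; 3/7 57/35]

x̄ = F·x = [-9, 6]
P̄ = F·P·Fᵀ + Q = [9 -3; -3 3]
y = z − H·x̄ = [36]
S = H·P̄·Hᵀ + R = [105]
K = P̄·Hᵀ·S⁻¹ = [2/7; -4/35]
x' = x̄ + K·y = [9/7, 66/35]
P' = (I − K·H)·P̄ = [3/7 3/7; 3/7 57/35]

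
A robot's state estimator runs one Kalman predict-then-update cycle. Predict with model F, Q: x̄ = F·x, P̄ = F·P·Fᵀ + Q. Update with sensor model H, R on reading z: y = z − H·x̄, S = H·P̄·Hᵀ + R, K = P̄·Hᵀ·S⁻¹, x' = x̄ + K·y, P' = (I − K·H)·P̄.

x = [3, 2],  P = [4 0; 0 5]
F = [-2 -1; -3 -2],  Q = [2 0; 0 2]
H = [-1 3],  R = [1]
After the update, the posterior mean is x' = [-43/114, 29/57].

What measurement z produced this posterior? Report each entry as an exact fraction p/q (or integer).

x̄ = F·x = [-8, -13]
P̄ = F·P·Fᵀ + Q = [23 34; 34 58]
S = H·P̄·Hᵀ + R = [342]
K = P̄·Hᵀ·S⁻¹ = [79/342; 70/171]
x' − x̄ = [869/114, 770/57] = K·y
y = (KᵀK)⁻¹·Kᵀ·(x' − x̄) = [33]
z = y + H·x̄ = [33] + [-31] = [2]

z = [2]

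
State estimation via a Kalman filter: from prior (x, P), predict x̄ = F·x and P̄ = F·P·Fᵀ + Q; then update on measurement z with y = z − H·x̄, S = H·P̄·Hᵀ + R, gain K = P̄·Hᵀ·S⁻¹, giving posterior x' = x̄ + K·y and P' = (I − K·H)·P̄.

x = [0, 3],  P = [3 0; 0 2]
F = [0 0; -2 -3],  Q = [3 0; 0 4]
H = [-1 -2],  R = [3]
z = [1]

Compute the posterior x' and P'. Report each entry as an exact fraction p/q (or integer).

x' = [51/142, -61/71]
P' = [417/142 -102/71; -102/71 102/71]

x̄ = F·x = [0, -9]
P̄ = F·P·Fᵀ + Q = [3 0; 0 34]
y = z − H·x̄ = [-17]
S = H·P̄·Hᵀ + R = [142]
K = P̄·Hᵀ·S⁻¹ = [-3/142; -34/71]
x' = x̄ + K·y = [51/142, -61/71]
P' = (I − K·H)·P̄ = [417/142 -102/71; -102/71 102/71]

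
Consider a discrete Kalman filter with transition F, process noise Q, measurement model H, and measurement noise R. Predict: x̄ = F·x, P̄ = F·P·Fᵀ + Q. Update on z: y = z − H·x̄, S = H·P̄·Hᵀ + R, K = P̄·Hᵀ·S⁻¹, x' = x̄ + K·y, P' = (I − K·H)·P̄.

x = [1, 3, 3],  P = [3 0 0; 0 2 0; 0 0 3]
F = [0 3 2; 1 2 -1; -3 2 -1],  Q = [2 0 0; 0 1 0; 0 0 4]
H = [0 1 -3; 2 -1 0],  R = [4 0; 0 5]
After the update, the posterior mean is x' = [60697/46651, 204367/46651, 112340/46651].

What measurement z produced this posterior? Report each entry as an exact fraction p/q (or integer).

z = [-3, -3]

x̄ = F·x = [15, 4, 0]
P̄ = F·P·Fᵀ + Q = [32 6 6; 6 15 2; 6 2 42]
S = H·P̄·Hᵀ + R = [385 -33; -33 124]
K = P̄·Hᵀ·S⁻¹ = [426/46651 1994/4241; 1017/46651 -78/4241; -15046/46651 -22/4241]
x' − x̄ = [-639068/46651, 17763/46651, 112340/46651] = K·y
y = (KᵀK)⁻¹·Kᵀ·(x' − x̄) = [-7, -29]
z = y + H·x̄ = [-7, -29] + [4, 26] = [-3, -3]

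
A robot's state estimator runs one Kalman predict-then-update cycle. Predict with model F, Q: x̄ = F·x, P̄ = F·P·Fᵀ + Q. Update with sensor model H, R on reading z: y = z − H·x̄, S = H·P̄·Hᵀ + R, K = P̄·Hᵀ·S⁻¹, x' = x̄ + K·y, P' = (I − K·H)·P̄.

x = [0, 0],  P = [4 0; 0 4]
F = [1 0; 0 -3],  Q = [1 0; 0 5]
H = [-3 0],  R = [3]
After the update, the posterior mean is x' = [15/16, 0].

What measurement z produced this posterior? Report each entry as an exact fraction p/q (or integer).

z = [-3]

x̄ = F·x = [0, 0]
P̄ = F·P·Fᵀ + Q = [5 0; 0 41]
S = H·P̄·Hᵀ + R = [48]
K = P̄·Hᵀ·S⁻¹ = [-5/16; 0]
x' − x̄ = [15/16, 0] = K·y
y = (KᵀK)⁻¹·Kᵀ·(x' − x̄) = [-3]
z = y + H·x̄ = [-3] + [0] = [-3]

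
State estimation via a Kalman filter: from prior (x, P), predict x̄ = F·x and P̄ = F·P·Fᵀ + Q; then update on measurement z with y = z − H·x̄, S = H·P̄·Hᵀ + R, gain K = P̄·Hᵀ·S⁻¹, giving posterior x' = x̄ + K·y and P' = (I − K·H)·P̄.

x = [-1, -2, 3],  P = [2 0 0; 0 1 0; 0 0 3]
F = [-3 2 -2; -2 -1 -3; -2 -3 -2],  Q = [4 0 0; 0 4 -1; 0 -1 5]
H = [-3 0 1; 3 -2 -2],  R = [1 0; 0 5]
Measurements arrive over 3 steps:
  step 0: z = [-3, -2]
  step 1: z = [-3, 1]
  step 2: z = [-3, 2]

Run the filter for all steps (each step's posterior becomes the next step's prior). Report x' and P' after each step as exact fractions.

step 0: x̄ = F·x = [-7, -5, 2]
step 0: P̄ = F·P·Fᵀ + Q = [38 28 18; 28 40 28; 18 28 34]
step 0: y = z − H·x̄ = [-26, 13]
step 0: S = H·P̄·Hᵀ + R = [269 -136; -136 315]
step 0: K = P̄·Hᵀ·S⁻¹ = [-27248/66239 -7138/66239; -24712/66239 -21604/66239; -15820/66239 -21550/66239]
step 0: x' = x̄ + K·y = [151981/66239, 30465/66239, 263648/66239]
step 0: P' = (I − K·H)·P̄ = [58310/66239 -42372/66239 147682/66239; -42372/66239 142280/66239 -151828/66239; 147682/66239 -151828/66239 427226/66239]
step 1: x̄ = F·x = [-922309/66239, -1125371/66239, -922653/66239]
step 1: P̄ = F·P·Fᵀ + Q = [6563042/66239 5198206/66239 2166388/66239; 5198206/66239 5177238/66239 2624933/66239; 2166388/66239 2624933/66239 2404915/66239]
step 1: y = z − H·x̄ = [-2042991/66239, -1262882/66239]
step 1: S = H·P̄·Hᵀ + R = [48540204/66239 -18440346/66239; -18440346/66239 22351521/66239]
step 1: K = P̄·Hᵀ·S⁻¹ = [-251779225/624758684 -103625947/937138026; -1459721617/3748552104 -602961709/1874276052; -71902223/340777464 -56802643/170388732]
step 1: x' = x̄ + K·y = [1150698035/1874276052, 4327137701/3748552104, -363134773/340777464]
step 1: P' = (I − K·H)·P̄ = [704455177/937138026 -839898121/1874276052 105193739/56796244; -839898121/1874276052 2331408175/1249517368 -590828213/340777464; 105193739/56796244 -590828213/340777464 1821585079/340777464]
step 2: x̄ = F·x = [4869526099/1874276052, 763379417/937138026, -872294567/340777464]
step 2: P̄ = F·P·Fᵀ + Q = [75986278825/937138026 10044814837/156189671 4687363019/170388732; 10044814837/156189671 31399529107/468569013 3027938717/85194366; 4687363019/170388732 3027938717/85194366 3954764325/113592488]
step 2: y = z − H·x̄ = [27566740519/3748552104, -8700874381/937138026]
step 2: S = H·P̄·Hᵀ + R = [750343298007/1249517368 -222106968989/937138026; -222106968989/937138026 152065817357/468569013]
step 2: K = P̄·Hᵀ·S⁻¹ = [-628491230186298/1559909101686905 -172476822615158/1559909101686905; -121371893544244/311981820337381 -100338261817538/311981820337381; -329214168488557/1559909101686905 -520095751473342/1559909101686905]
step 2: x' = x̄ + K·y = [206446546076091/311981820337381, 293163045651046/311981820337381, -317024428257793/311981820337381]
step 2: P' = (I − K·H)·P̄ = [1172656460712742/1559909101686905 -139860280868984/311981820337381 2889478151951928/1559909101686905; -139860280868984/311981820337381 582007969391565/311981820337381 -540952736151196/311981820337381; 2889478151951928/1559909101686905 -540952736151196/311981820337381 8339220287367227/1559909101686905]

step 0: x' = [151981/66239, 30465/66239, 263648/66239], P' = [58310/66239 -42372/66239 147682/66239; -42372/66239 142280/66239 -151828/66239; 147682/66239 -151828/66239 427226/66239]
step 1: x' = [1150698035/1874276052, 4327137701/3748552104, -363134773/340777464], P' = [704455177/937138026 -839898121/1874276052 105193739/56796244; -839898121/1874276052 2331408175/1249517368 -590828213/340777464; 105193739/56796244 -590828213/340777464 1821585079/340777464]
step 2: x' = [206446546076091/311981820337381, 293163045651046/311981820337381, -317024428257793/311981820337381], P' = [1172656460712742/1559909101686905 -139860280868984/311981820337381 2889478151951928/1559909101686905; -139860280868984/311981820337381 582007969391565/311981820337381 -540952736151196/311981820337381; 2889478151951928/1559909101686905 -540952736151196/311981820337381 8339220287367227/1559909101686905]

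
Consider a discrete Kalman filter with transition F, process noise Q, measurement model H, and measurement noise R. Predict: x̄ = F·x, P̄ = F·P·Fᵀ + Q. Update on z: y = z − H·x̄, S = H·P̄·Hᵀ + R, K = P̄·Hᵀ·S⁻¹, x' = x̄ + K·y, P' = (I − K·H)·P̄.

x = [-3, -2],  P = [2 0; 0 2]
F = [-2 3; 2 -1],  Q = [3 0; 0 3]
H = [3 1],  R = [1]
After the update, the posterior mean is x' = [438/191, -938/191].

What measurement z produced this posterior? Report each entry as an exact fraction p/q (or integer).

z = [2]

x̄ = F·x = [0, -4]
P̄ = F·P·Fᵀ + Q = [29 -14; -14 13]
S = H·P̄·Hᵀ + R = [191]
K = P̄·Hᵀ·S⁻¹ = [73/191; -29/191]
x' − x̄ = [438/191, -174/191] = K·y
y = (KᵀK)⁻¹·Kᵀ·(x' − x̄) = [6]
z = y + H·x̄ = [6] + [-4] = [2]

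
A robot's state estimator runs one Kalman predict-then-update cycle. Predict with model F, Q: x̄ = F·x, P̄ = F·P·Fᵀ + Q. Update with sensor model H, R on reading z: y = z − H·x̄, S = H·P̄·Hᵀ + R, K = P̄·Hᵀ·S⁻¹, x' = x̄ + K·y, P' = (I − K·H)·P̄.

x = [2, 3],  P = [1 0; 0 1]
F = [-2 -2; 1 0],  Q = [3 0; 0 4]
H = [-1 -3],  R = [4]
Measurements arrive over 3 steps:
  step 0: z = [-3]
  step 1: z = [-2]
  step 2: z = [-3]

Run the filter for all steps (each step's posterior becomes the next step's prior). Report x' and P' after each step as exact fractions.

step 0: x' = [-445/48, 187/48], P' = [503/48 -161/48; -161/48 71/48]
step 1: x' = [1361/233, -1139/699], P' = [4467/233 -1569/233; -1569/233 9713/3495]
step 2: x' = [-1073468/175141, 547177/175141], P' = [7970567/350282 -2832513/350282; -2832513/350282 1152191/350282]

step 0: x̄ = F·x = [-10, 2]
step 0: P̄ = F·P·Fᵀ + Q = [11 -2; -2 5]
step 0: y = z − H·x̄ = [-7]
step 0: S = H·P̄·Hᵀ + R = [48]
step 0: K = P̄·Hᵀ·S⁻¹ = [-5/48; -13/48]
step 0: x' = x̄ + K·y = [-445/48, 187/48]
step 0: P' = (I − K·H)·P̄ = [503/48 -161/48; -161/48 71/48]
step 1: x̄ = F·x = [43/4, -445/48]
step 1: P̄ = F·P·Fᵀ + Q = [24 -57/4; -57/4 695/48]
step 1: y = z − H·x̄ = [-305/16]
step 1: S = H·P̄·Hᵀ + R = [1165/16]
step 1: K = P̄·Hᵀ·S⁻¹ = [60/233; -467/1165]
step 1: x' = x̄ + K·y = [1361/233, -1139/699]
step 1: P' = (I − K·H)·P̄ = [4467/233 -1569/233; -1569/233 9713/3495]
step 2: x̄ = F·x = [-5888/699, 1361/233]
step 2: P̄ = F·P·Fᵀ + Q = [129077/3495 -5796/233; -5796/233 5399/233]
step 2: y = z − H·x̄ = [4264/699]
step 2: S = H·P̄·Hᵀ + R = [350282/3495]
step 2: K = P̄·Hᵀ·S⁻¹ = [131743/350282; -156015/350282]
step 2: x' = x̄ + K·y = [-1073468/175141, 547177/175141]
step 2: P' = (I − K·H)·P̄ = [7970567/350282 -2832513/350282; -2832513/350282 1152191/350282]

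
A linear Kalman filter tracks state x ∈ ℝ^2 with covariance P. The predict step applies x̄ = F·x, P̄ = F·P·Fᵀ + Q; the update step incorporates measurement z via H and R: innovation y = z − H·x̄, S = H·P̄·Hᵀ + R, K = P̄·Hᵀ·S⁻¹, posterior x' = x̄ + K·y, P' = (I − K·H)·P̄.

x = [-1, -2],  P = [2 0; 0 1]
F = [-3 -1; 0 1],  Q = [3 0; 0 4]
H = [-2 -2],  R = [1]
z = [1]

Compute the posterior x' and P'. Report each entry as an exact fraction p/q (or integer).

x̄ = F·x = [5, -2]
P̄ = F·P·Fᵀ + Q = [22 -1; -1 5]
y = z − H·x̄ = [7]
S = H·P̄·Hᵀ + R = [101]
K = P̄·Hᵀ·S⁻¹ = [-42/101; -8/101]
x' = x̄ + K·y = [211/101, -258/101]
P' = (I − K·H)·P̄ = [458/101 -437/101; -437/101 441/101]

x' = [211/101, -258/101]
P' = [458/101 -437/101; -437/101 441/101]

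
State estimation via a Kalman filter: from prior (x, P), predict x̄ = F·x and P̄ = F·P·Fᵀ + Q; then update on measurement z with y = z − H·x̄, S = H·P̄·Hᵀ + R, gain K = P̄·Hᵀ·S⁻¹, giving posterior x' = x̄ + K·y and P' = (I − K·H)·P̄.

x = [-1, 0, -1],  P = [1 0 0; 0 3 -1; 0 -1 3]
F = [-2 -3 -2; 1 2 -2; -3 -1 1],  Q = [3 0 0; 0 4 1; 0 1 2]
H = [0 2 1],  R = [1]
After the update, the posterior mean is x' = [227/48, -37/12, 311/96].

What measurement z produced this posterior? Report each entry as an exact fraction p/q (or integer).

z = [-3]

x̄ = F·x = [4, 1, 2]
P̄ = F·P·Fᵀ + Q = [34 -10 10; -10 37 -18; 10 -18 19]
S = H·P̄·Hᵀ + R = [96]
K = P̄·Hᵀ·S⁻¹ = [-5/48; 7/12; -17/96]
x' − x̄ = [35/48, -49/12, 119/96] = K·y
y = (KᵀK)⁻¹·Kᵀ·(x' − x̄) = [-7]
z = y + H·x̄ = [-7] + [4] = [-3]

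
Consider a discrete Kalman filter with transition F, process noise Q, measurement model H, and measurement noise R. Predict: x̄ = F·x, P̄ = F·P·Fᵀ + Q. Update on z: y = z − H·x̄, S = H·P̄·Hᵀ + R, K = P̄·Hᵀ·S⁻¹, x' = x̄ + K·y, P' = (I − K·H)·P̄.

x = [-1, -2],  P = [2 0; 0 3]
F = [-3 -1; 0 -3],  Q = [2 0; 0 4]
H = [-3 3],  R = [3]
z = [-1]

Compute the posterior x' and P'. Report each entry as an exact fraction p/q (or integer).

x' = [601/109, 566/109]
P' = [1919/109 1905/109; 1905/109 1927/109]

x̄ = F·x = [5, 6]
P̄ = F·P·Fᵀ + Q = [23 9; 9 31]
y = z − H·x̄ = [-4]
S = H·P̄·Hᵀ + R = [327]
K = P̄·Hᵀ·S⁻¹ = [-14/109; 22/109]
x' = x̄ + K·y = [601/109, 566/109]
P' = (I − K·H)·P̄ = [1919/109 1905/109; 1905/109 1927/109]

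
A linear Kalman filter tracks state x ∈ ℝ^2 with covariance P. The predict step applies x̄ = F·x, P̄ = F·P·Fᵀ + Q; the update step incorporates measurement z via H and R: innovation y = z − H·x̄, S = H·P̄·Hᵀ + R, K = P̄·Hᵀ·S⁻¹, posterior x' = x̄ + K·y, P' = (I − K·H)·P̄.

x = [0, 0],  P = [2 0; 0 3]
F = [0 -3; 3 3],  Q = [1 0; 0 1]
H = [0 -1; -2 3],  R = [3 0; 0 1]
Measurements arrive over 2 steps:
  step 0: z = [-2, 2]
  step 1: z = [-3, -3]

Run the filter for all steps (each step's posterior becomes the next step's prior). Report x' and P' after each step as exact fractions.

step 0: x' = [3596/4835, 5716/4835], P' = [15736/4835 9981/4835; 9981/4835 6846/4835]
step 1: x' = [2062926/19461037, -15765918/19461037], P' = [16584443/19461037 10078947/19461037; 10078947/19461037 8185377/19461037]

step 0: x̄ = F·x = [0, 0]
step 0: P̄ = F·P·Fᵀ + Q = [28 -27; -27 46]
step 0: y = z − H·x̄ = [-2, 2]
step 0: S = H·P̄·Hᵀ + R = [49 -192; -192 851]
step 0: K = P̄·Hᵀ·S⁻¹ = [-3327/4835 -1529/4835; -2282/4835 576/4835]
step 0: x' = x̄ + K·y = [3596/4835, 5716/4835]
step 0: P' = (I − K·H)·P̄ = [15736/4835 9981/4835; 9981/4835 6846/4835]
step 1: x̄ = F·x = [-17148/4835, 27936/4835]
step 1: P̄ = F·P·Fᵀ + Q = [66449/4835 -151443/4835; -151443/4835 387731/4835]
step 1: y = z − H·x̄ = [13431/4835, -132609/4835]
step 1: S = H·P̄·Hᵀ + R = [402236/4835 -1466079/4835; -1466079/4835 5577526/4835]
step 1: K = P̄·Hᵀ·S⁻¹ = [-3359649/19461037 -2932045/19461037; -2728459/19461037 4398237/19461037]
step 1: x' = x̄ + K·y = [2062926/19461037, -15765918/19461037]
step 1: P' = (I − K·H)·P̄ = [16584443/19461037 10078947/19461037; 10078947/19461037 8185377/19461037]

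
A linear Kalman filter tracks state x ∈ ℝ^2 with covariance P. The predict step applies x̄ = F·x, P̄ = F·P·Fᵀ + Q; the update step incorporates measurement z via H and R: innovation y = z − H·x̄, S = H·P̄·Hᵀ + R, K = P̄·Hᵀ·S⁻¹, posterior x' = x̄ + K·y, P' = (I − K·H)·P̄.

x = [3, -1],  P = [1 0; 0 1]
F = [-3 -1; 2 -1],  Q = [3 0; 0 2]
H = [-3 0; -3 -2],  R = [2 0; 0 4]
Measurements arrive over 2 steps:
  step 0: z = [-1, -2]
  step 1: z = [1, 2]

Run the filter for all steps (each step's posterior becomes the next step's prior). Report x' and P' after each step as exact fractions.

step 0: x̄ = F·x = [-8, 7]
step 0: P̄ = F·P·Fᵀ + Q = [13 -5; -5 7]
step 0: y = z − H·x̄ = [-25, -12]
step 0: S = H·P̄·Hᵀ + R = [119 87; 87 89]
step 0: K = P̄·Hᵀ·S⁻¹ = [-474/1511 -29/1511; 624/1511 -593/1511]
step 0: x' = x̄ + K·y = [110/1511, 2093/1511]
step 0: P' = (I − K·H)·P̄ = [316/1511 -416/1511; -416/1511 1810/1511]
step 1: x̄ = F·x = [-2423/1511, -1873/1511]
step 1: P̄ = F·P·Fᵀ + Q = [6691/1511 -502/1511; -502/1511 7760/1511]
step 1: y = z − H·x̄ = [-5758/1511, -7993/1511]
step 1: S = H·P̄·Hᵀ + R = [63241/1511 57207/1511; 57207/1511 91279/1511]
step 1: K = P̄·Hᵀ·S⁻¹ = [-245322/827245 -19069/827245; 310776/827245 -321778/827245]
step 1: x' = x̄ + K·y = [-290822/827245, -507549/827245]
step 1: P' = (I − K·H)·P̄ = [163548/827245 -207184/827245; -207184/827245 954332/827245]

step 0: x' = [110/1511, 2093/1511], P' = [316/1511 -416/1511; -416/1511 1810/1511]
step 1: x' = [-290822/827245, -507549/827245], P' = [163548/827245 -207184/827245; -207184/827245 954332/827245]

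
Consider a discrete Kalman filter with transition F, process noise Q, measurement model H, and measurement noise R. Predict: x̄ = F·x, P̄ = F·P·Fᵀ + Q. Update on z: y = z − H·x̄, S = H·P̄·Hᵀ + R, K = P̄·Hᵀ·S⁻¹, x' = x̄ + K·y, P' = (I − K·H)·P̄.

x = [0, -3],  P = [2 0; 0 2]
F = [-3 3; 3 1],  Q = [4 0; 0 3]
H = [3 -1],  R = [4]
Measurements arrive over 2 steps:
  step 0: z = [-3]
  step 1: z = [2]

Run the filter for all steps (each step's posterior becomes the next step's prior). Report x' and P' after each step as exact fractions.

step 0: x' = [-151/51, -872/153], P' = [104/51 760/153; 760/153 7076/459]
step 1: x' = [-522129/169625, -376697/33925], P' = [794024/169625 418632/33925; 418632/33925 243356/6785]

step 0: x̄ = F·x = [-9, -3]
step 0: P̄ = F·P·Fᵀ + Q = [40 -12; -12 23]
step 0: y = z − H·x̄ = [21]
step 0: S = H·P̄·Hᵀ + R = [459]
step 0: K = P̄·Hᵀ·S⁻¹ = [44/153; -59/459]
step 0: x' = x̄ + K·y = [-151/51, -872/153]
step 0: P' = (I − K·H)·P̄ = [104/51 760/153; 760/153 7076/459]
step 1: x̄ = F·x = [-419/51, -2231/153]
step 1: P̄ = F·P·Fᵀ + Q = [3656/51 8828/153; 8828/153 30557/459]
step 1: y = z − H·x̄ = [1846/153]
step 1: S = H·P̄·Hᵀ + R = [169625/459]
step 1: K = P̄·Hᵀ·S⁻¹ = [72228/169625; 9779/33925]
step 1: x' = x̄ + K·y = [-522129/169625, -376697/33925]
step 1: P' = (I − K·H)·P̄ = [794024/169625 418632/33925; 418632/33925 243356/6785]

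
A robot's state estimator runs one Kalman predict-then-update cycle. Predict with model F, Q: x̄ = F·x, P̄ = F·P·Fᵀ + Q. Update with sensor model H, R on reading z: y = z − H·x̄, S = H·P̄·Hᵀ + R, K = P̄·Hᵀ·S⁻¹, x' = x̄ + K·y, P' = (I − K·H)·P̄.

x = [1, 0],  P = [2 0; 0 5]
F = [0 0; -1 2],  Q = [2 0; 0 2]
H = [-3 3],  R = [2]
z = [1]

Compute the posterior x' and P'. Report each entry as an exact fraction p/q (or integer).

x' = [-6/59, 13/59]
P' = [109/59 108/59; 108/59 120/59]

x̄ = F·x = [0, -1]
P̄ = F·P·Fᵀ + Q = [2 0; 0 24]
y = z − H·x̄ = [4]
S = H·P̄·Hᵀ + R = [236]
K = P̄·Hᵀ·S⁻¹ = [-3/118; 18/59]
x' = x̄ + K·y = [-6/59, 13/59]
P' = (I − K·H)·P̄ = [109/59 108/59; 108/59 120/59]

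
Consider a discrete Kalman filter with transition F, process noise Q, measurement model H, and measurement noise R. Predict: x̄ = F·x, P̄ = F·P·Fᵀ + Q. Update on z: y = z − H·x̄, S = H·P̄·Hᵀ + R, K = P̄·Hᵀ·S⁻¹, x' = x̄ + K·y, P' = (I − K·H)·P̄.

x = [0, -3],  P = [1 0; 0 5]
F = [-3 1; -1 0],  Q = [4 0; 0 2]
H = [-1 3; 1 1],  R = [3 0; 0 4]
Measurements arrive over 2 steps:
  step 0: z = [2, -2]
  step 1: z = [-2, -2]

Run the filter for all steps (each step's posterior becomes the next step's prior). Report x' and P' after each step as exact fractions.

step 0: x' = [-648/307, -2/307], P' = [657/307 147/307; 147/307 117/307]
step 1: x' = [-28978/104671, -224516/314013], P' = [227784/104671 53976/104671; 53976/104671 124172/314013]

step 0: x̄ = F·x = [-3, 0]
step 0: P̄ = F·P·Fᵀ + Q = [18 3; 3 3]
step 0: y = z − H·x̄ = [-1, 1]
step 0: S = H·P̄·Hᵀ + R = [30 -3; -3 31]
step 0: K = P̄·Hᵀ·S⁻¹ = [-72/307 201/307; 68/307 66/307]
step 0: x' = x̄ + K·y = [-648/307, -2/307]
step 0: P' = (I − K·H)·P̄ = [657/307 147/307; 147/307 117/307]
step 1: x̄ = F·x = [1942/307, 648/307]
step 1: P̄ = F·P·Fᵀ + Q = [6376/307 1824/307; 1824/307 1271/307]
step 1: y = z − H·x̄ = [-616/307, -3204/307]
step 1: S = H·P̄·Hᵀ + R = [7792/307 1085/307; 1085/307 12523/307]
step 1: K = P̄·Hᵀ·S⁻¹ = [-3136/14953 70440/104671; 10028/44859 71525/314013]
step 1: x' = x̄ + K·y = [-28978/104671, -224516/314013]
step 1: P' = (I − K·H)·P̄ = [227784/104671 53976/104671; 53976/104671 124172/314013]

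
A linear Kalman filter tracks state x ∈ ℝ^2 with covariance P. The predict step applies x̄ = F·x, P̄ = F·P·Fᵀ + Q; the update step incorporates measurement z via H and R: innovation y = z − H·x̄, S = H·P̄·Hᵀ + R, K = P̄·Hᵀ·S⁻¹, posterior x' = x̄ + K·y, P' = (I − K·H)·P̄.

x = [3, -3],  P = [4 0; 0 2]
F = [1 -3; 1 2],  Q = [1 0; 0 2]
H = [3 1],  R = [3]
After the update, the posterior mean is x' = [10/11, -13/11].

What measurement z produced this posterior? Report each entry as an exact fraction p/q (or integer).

z = [1]

x̄ = F·x = [12, -3]
P̄ = F·P·Fᵀ + Q = [23 -8; -8 14]
S = H·P̄·Hᵀ + R = [176]
K = P̄·Hᵀ·S⁻¹ = [61/176; -5/88]
x' − x̄ = [-122/11, 20/11] = K·y
y = (KᵀK)⁻¹·Kᵀ·(x' − x̄) = [-32]
z = y + H·x̄ = [-32] + [33] = [1]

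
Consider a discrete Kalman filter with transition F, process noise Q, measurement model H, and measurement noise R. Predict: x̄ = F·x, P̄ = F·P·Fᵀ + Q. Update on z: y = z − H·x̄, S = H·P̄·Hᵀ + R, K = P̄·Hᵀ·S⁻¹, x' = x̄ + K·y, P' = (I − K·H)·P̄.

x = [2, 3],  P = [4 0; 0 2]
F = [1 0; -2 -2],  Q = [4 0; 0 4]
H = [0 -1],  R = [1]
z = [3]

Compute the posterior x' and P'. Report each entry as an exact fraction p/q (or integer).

x' = [2/29, -94/29]
P' = [168/29 -8/29; -8/29 28/29]

x̄ = F·x = [2, -10]
P̄ = F·P·Fᵀ + Q = [8 -8; -8 28]
y = z − H·x̄ = [-7]
S = H·P̄·Hᵀ + R = [29]
K = P̄·Hᵀ·S⁻¹ = [8/29; -28/29]
x' = x̄ + K·y = [2/29, -94/29]
P' = (I − K·H)·P̄ = [168/29 -8/29; -8/29 28/29]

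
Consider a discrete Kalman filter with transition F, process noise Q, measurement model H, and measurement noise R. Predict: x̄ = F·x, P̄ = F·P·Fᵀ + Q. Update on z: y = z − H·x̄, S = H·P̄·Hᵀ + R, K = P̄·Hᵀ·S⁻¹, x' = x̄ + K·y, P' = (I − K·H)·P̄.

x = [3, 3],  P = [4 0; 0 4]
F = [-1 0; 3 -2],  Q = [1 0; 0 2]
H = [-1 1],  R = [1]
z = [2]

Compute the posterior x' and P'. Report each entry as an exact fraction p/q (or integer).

x̄ = F·x = [-3, 3]
P̄ = F·P·Fᵀ + Q = [5 -12; -12 54]
y = z − H·x̄ = [-4]
S = H·P̄·Hᵀ + R = [84]
K = P̄·Hᵀ·S⁻¹ = [-17/84; 11/14]
x' = x̄ + K·y = [-46/21, -1/7]
P' = (I − K·H)·P̄ = [131/84 19/14; 19/14 15/7]

x' = [-46/21, -1/7]
P' = [131/84 19/14; 19/14 15/7]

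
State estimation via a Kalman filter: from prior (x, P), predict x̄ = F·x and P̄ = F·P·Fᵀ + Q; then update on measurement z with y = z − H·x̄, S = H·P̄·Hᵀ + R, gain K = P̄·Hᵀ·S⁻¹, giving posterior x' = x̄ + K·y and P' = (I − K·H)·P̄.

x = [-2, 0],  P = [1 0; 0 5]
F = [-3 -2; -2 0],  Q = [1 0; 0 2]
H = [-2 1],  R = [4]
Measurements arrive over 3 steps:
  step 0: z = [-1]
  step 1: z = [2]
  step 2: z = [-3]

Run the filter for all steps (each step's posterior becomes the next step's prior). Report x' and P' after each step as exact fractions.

step 0: x' = [129/53, 191/53], P' = [132/53 156/53; 156/53 300/53]
step 1: x' = [-10351/6217, -5920/6217], P' = [15507/6217 16594/6217; 16594/6217 28792/6217]
step 2: x' = [1650466/650981, 1255123/650981], P' = [1631434/650981 1741400/650981; 1741400/650981 2994052/650981]

step 0: x̄ = F·x = [6, 4]
step 0: P̄ = F·P·Fᵀ + Q = [30 6; 6 6]
step 0: y = z − H·x̄ = [7]
step 0: S = H·P̄·Hᵀ + R = [106]
step 0: K = P̄·Hᵀ·S⁻¹ = [-27/53; -3/53]
step 0: x' = x̄ + K·y = [129/53, 191/53]
step 0: P' = (I − K·H)·P̄ = [132/53 156/53; 156/53 300/53]
step 1: x̄ = F·x = [-769/53, -258/53]
step 1: P̄ = F·P·Fᵀ + Q = [4313/53 1416/53; 1416/53 634/53]
step 1: y = z − H·x̄ = [-1174/53]
step 1: S = H·P̄·Hᵀ + R = [12434/53]
step 1: K = P̄·Hᵀ·S⁻¹ = [-3605/6217; -1099/6217]
step 1: x' = x̄ + K·y = [-10351/6217, -5920/6217]
step 1: P' = (I − K·H)·P̄ = [15507/6217 16594/6217; 16594/6217 28792/6217]
step 2: x̄ = F·x = [42893/6217, 20702/6217]
step 2: P̄ = F·P·Fᵀ + Q = [460076/6217 159418/6217; 159418/6217 74462/6217]
step 2: y = z − H·x̄ = [46433/6217]
step 2: S = H·P̄·Hᵀ + R = [1301962/6217]
step 2: K = P̄·Hᵀ·S⁻¹ = [-380367/650981; -122187/650981]
step 2: x' = x̄ + K·y = [1650466/650981, 1255123/650981]
step 2: P' = (I − K·H)·P̄ = [1631434/650981 1741400/650981; 1741400/650981 2994052/650981]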